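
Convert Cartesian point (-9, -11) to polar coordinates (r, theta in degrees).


r = sqrt((-9)^2 + (-11)^2) = 14.2127
theta = atan2(-11, -9) = 230.7106 degrees

r = 14.2127, theta = 230.7106 degrees


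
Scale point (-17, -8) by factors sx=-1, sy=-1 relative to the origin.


Scaling: (x*sx, y*sy) = (-17*-1, -8*-1) = (17, 8)

(17, 8)


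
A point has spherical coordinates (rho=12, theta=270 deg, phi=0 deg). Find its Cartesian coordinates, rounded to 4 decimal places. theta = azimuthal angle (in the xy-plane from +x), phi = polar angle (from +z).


x = 12 * sin(0) * cos(270) = 0
y = 12 * sin(0) * sin(270) = 0
z = 12 * cos(0) = 12

(0, 0, 12)


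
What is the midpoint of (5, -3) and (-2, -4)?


Midpoint = ((5+-2)/2, (-3+-4)/2) = (1.5, -3.5)

(1.5, -3.5)


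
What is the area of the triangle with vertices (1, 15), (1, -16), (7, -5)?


Area = |x1(y2-y3) + x2(y3-y1) + x3(y1-y2)| / 2
= |1*(-16--5) + 1*(-5-15) + 7*(15--16)| / 2
= 93

93


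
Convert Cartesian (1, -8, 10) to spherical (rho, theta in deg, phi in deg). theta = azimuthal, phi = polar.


rho = sqrt(1^2 + (-8)^2 + 10^2) = 12.8452
theta = atan2(-8, 1) = 277.125 deg
phi = acos(10/12.8452) = 38.8767 deg

rho = 12.8452, theta = 277.125 deg, phi = 38.8767 deg


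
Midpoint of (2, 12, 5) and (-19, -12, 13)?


Midpoint = ((2+-19)/2, (12+-12)/2, (5+13)/2) = (-8.5, 0, 9)

(-8.5, 0, 9)


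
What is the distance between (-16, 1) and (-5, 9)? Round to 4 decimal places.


d = sqrt((-5--16)^2 + (9-1)^2) = 13.6015

13.6015


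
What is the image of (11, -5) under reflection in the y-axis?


Reflection across y-axis: (x, y) -> (-x, y)
(11, -5) -> (-11, -5)

(-11, -5)


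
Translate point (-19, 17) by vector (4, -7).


Translation: (x+dx, y+dy) = (-19+4, 17+-7) = (-15, 10)

(-15, 10)


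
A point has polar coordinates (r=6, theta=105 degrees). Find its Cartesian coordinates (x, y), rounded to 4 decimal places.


x = 6 * cos(105) = -1.5529
y = 6 * sin(105) = 5.7956

(-1.5529, 5.7956)


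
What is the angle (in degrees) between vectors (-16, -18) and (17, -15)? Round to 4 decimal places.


dot = -16*17 + -18*-15 = -2
|u| = 24.0832, |v| = 22.6716
cos(angle) = -0.0037
angle = 90.2099 degrees

90.2099 degrees


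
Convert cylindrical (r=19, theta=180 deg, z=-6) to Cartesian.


x = 19 * cos(180) = -19
y = 19 * sin(180) = 0
z = -6

(-19, 0, -6)


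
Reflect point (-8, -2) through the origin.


Reflection through origin: (x, y) -> (-x, -y)
(-8, -2) -> (8, 2)

(8, 2)


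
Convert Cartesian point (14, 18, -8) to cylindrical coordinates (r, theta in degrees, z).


r = sqrt(14^2 + 18^2) = 22.8035
theta = atan2(18, 14) = 52.125 deg
z = -8

r = 22.8035, theta = 52.125 deg, z = -8


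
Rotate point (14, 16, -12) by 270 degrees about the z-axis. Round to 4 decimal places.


x' = 14*cos(270) - 16*sin(270) = 16
y' = 14*sin(270) + 16*cos(270) = -14
z' = -12

(16, -14, -12)


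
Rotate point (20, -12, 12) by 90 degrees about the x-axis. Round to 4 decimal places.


x' = 20
y' = -12*cos(90) - 12*sin(90) = -12
z' = -12*sin(90) + 12*cos(90) = -12

(20, -12, -12)


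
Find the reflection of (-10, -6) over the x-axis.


Reflection across x-axis: (x, y) -> (x, -y)
(-10, -6) -> (-10, 6)

(-10, 6)


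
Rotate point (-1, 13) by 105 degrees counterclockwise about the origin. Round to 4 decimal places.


x' = -1*cos(105) - 13*sin(105) = -12.2982
y' = -1*sin(105) + 13*cos(105) = -4.3306

(-12.2982, -4.3306)


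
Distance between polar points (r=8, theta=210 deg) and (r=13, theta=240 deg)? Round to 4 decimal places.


d = sqrt(r1^2 + r2^2 - 2*r1*r2*cos(t2-t1))
d = sqrt(8^2 + 13^2 - 2*8*13*cos(240-210)) = 7.271

7.271


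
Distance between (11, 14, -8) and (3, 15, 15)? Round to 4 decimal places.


d = sqrt((3-11)^2 + (15-14)^2 + (15--8)^2) = 24.3721

24.3721


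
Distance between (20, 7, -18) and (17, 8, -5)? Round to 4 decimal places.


d = sqrt((17-20)^2 + (8-7)^2 + (-5--18)^2) = 13.3791

13.3791


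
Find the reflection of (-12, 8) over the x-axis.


Reflection across x-axis: (x, y) -> (x, -y)
(-12, 8) -> (-12, -8)

(-12, -8)


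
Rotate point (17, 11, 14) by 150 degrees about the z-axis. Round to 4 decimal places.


x' = 17*cos(150) - 11*sin(150) = -20.2224
y' = 17*sin(150) + 11*cos(150) = -1.0263
z' = 14

(-20.2224, -1.0263, 14)


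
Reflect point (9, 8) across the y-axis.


Reflection across y-axis: (x, y) -> (-x, y)
(9, 8) -> (-9, 8)

(-9, 8)


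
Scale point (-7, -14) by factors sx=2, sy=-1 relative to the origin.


Scaling: (x*sx, y*sy) = (-7*2, -14*-1) = (-14, 14)

(-14, 14)


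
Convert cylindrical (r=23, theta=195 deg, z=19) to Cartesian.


x = 23 * cos(195) = -22.2163
y = 23 * sin(195) = -5.9528
z = 19

(-22.2163, -5.9528, 19)


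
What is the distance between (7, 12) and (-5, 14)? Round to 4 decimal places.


d = sqrt((-5-7)^2 + (14-12)^2) = 12.1655

12.1655


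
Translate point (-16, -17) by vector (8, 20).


Translation: (x+dx, y+dy) = (-16+8, -17+20) = (-8, 3)

(-8, 3)


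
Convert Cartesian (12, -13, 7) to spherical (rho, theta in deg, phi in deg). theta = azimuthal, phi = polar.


rho = sqrt(12^2 + (-13)^2 + 7^2) = 19.0263
theta = atan2(-13, 12) = 312.7094 deg
phi = acos(7/19.0263) = 68.4131 deg

rho = 19.0263, theta = 312.7094 deg, phi = 68.4131 deg


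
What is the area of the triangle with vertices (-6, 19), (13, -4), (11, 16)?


Area = |x1(y2-y3) + x2(y3-y1) + x3(y1-y2)| / 2
= |-6*(-4-16) + 13*(16-19) + 11*(19--4)| / 2
= 167

167


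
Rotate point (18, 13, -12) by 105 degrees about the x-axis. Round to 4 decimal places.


x' = 18
y' = 13*cos(105) - -12*sin(105) = 8.2265
z' = 13*sin(105) + -12*cos(105) = 15.6629

(18, 8.2265, 15.6629)


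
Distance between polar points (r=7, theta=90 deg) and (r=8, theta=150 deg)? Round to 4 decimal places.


d = sqrt(r1^2 + r2^2 - 2*r1*r2*cos(t2-t1))
d = sqrt(7^2 + 8^2 - 2*7*8*cos(150-90)) = 7.5498

7.5498


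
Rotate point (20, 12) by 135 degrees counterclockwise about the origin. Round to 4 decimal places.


x' = 20*cos(135) - 12*sin(135) = -22.6274
y' = 20*sin(135) + 12*cos(135) = 5.6569

(-22.6274, 5.6569)


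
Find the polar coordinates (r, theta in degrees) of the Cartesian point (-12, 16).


r = sqrt((-12)^2 + 16^2) = 20
theta = atan2(16, -12) = 126.8699 degrees

r = 20, theta = 126.8699 degrees


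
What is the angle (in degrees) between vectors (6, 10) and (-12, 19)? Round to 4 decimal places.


dot = 6*-12 + 10*19 = 118
|u| = 11.6619, |v| = 22.4722
cos(angle) = 0.4503
angle = 63.2394 degrees

63.2394 degrees


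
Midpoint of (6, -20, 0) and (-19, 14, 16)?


Midpoint = ((6+-19)/2, (-20+14)/2, (0+16)/2) = (-6.5, -3, 8)

(-6.5, -3, 8)


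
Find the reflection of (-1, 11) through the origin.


Reflection through origin: (x, y) -> (-x, -y)
(-1, 11) -> (1, -11)

(1, -11)


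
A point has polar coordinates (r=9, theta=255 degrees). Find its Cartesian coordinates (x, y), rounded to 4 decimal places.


x = 9 * cos(255) = -2.3294
y = 9 * sin(255) = -8.6933

(-2.3294, -8.6933)


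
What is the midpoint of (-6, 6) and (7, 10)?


Midpoint = ((-6+7)/2, (6+10)/2) = (0.5, 8)

(0.5, 8)


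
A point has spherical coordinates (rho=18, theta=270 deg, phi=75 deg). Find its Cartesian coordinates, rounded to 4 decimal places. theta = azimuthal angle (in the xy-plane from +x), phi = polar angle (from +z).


x = 18 * sin(75) * cos(270) = 0
y = 18 * sin(75) * sin(270) = -17.3867
z = 18 * cos(75) = 4.6587

(0, -17.3867, 4.6587)


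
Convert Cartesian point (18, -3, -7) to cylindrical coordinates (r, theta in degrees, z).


r = sqrt(18^2 + (-3)^2) = 18.2483
theta = atan2(-3, 18) = 350.5377 deg
z = -7

r = 18.2483, theta = 350.5377 deg, z = -7


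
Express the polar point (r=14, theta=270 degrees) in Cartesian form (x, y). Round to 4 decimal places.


x = 14 * cos(270) = 0
y = 14 * sin(270) = -14

(0, -14)


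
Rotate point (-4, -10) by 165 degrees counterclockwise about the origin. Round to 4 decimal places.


x' = -4*cos(165) - -10*sin(165) = 6.4519
y' = -4*sin(165) + -10*cos(165) = 8.624

(6.4519, 8.624)


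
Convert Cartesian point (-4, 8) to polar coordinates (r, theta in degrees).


r = sqrt((-4)^2 + 8^2) = 8.9443
theta = atan2(8, -4) = 116.5651 degrees

r = 8.9443, theta = 116.5651 degrees


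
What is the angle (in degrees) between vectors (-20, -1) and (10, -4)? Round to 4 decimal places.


dot = -20*10 + -1*-4 = -196
|u| = 20.025, |v| = 10.7703
cos(angle) = -0.9088
angle = 155.3362 degrees

155.3362 degrees


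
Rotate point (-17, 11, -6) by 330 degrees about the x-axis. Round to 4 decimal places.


x' = -17
y' = 11*cos(330) - -6*sin(330) = 6.5263
z' = 11*sin(330) + -6*cos(330) = -10.6962

(-17, 6.5263, -10.6962)


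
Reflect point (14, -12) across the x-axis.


Reflection across x-axis: (x, y) -> (x, -y)
(14, -12) -> (14, 12)

(14, 12)


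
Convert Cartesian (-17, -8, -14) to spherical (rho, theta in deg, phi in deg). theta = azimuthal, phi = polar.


rho = sqrt((-17)^2 + (-8)^2 + (-14)^2) = 23.4307
theta = atan2(-8, -17) = 205.2011 deg
phi = acos(-14/23.4307) = 126.6914 deg

rho = 23.4307, theta = 205.2011 deg, phi = 126.6914 deg


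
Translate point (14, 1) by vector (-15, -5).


Translation: (x+dx, y+dy) = (14+-15, 1+-5) = (-1, -4)

(-1, -4)


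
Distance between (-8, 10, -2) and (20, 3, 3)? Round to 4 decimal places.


d = sqrt((20--8)^2 + (3-10)^2 + (3--2)^2) = 29.2916

29.2916


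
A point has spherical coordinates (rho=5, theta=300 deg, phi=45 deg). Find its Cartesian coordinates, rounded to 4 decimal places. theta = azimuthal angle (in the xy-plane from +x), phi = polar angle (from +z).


x = 5 * sin(45) * cos(300) = 1.7678
y = 5 * sin(45) * sin(300) = -3.0619
z = 5 * cos(45) = 3.5355

(1.7678, -3.0619, 3.5355)


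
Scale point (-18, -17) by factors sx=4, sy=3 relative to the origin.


Scaling: (x*sx, y*sy) = (-18*4, -17*3) = (-72, -51)

(-72, -51)


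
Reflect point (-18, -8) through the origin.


Reflection through origin: (x, y) -> (-x, -y)
(-18, -8) -> (18, 8)

(18, 8)


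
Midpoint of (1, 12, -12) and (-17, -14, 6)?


Midpoint = ((1+-17)/2, (12+-14)/2, (-12+6)/2) = (-8, -1, -3)

(-8, -1, -3)


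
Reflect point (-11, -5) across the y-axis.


Reflection across y-axis: (x, y) -> (-x, y)
(-11, -5) -> (11, -5)

(11, -5)


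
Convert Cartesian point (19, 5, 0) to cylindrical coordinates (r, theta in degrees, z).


r = sqrt(19^2 + 5^2) = 19.6469
theta = atan2(5, 19) = 14.7436 deg
z = 0

r = 19.6469, theta = 14.7436 deg, z = 0


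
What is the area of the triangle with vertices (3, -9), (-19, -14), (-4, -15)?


Area = |x1(y2-y3) + x2(y3-y1) + x3(y1-y2)| / 2
= |3*(-14--15) + -19*(-15--9) + -4*(-9--14)| / 2
= 48.5

48.5


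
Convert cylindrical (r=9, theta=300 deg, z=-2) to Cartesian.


x = 9 * cos(300) = 4.5
y = 9 * sin(300) = -7.7942
z = -2

(4.5, -7.7942, -2)


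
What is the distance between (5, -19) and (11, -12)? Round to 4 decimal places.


d = sqrt((11-5)^2 + (-12--19)^2) = 9.2195

9.2195


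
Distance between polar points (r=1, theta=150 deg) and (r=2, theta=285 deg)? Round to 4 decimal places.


d = sqrt(r1^2 + r2^2 - 2*r1*r2*cos(t2-t1))
d = sqrt(1^2 + 2^2 - 2*1*2*cos(285-150)) = 2.7979

2.7979


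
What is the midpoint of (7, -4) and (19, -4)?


Midpoint = ((7+19)/2, (-4+-4)/2) = (13, -4)

(13, -4)


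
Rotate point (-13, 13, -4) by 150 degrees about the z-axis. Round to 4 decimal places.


x' = -13*cos(150) - 13*sin(150) = 4.7583
y' = -13*sin(150) + 13*cos(150) = -17.7583
z' = -4

(4.7583, -17.7583, -4)


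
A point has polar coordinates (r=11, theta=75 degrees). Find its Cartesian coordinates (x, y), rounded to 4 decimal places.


x = 11 * cos(75) = 2.847
y = 11 * sin(75) = 10.6252

(2.847, 10.6252)


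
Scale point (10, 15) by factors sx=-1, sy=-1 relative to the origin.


Scaling: (x*sx, y*sy) = (10*-1, 15*-1) = (-10, -15)

(-10, -15)


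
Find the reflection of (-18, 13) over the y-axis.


Reflection across y-axis: (x, y) -> (-x, y)
(-18, 13) -> (18, 13)

(18, 13)


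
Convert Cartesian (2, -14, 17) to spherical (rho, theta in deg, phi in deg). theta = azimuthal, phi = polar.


rho = sqrt(2^2 + (-14)^2 + 17^2) = 22.1133
theta = atan2(-14, 2) = 278.1301 deg
phi = acos(17/22.1133) = 39.7567 deg

rho = 22.1133, theta = 278.1301 deg, phi = 39.7567 deg


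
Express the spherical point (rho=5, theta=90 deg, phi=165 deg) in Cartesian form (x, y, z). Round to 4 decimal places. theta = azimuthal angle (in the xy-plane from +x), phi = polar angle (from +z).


x = 5 * sin(165) * cos(90) = 0
y = 5 * sin(165) * sin(90) = 1.2941
z = 5 * cos(165) = -4.8296

(0, 1.2941, -4.8296)


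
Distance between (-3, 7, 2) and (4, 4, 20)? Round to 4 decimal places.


d = sqrt((4--3)^2 + (4-7)^2 + (20-2)^2) = 19.5448

19.5448


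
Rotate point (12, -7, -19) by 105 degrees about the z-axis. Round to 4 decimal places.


x' = 12*cos(105) - -7*sin(105) = 3.6557
y' = 12*sin(105) + -7*cos(105) = 13.4028
z' = -19

(3.6557, 13.4028, -19)


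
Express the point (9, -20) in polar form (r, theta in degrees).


r = sqrt(9^2 + (-20)^2) = 21.9317
theta = atan2(-20, 9) = 294.2277 degrees

r = 21.9317, theta = 294.2277 degrees


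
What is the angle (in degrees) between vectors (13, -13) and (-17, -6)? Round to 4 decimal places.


dot = 13*-17 + -13*-6 = -143
|u| = 18.3848, |v| = 18.0278
cos(angle) = -0.4315
angle = 115.56 degrees

115.56 degrees


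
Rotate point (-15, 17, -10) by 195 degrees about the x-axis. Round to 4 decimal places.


x' = -15
y' = 17*cos(195) - -10*sin(195) = -19.0089
z' = 17*sin(195) + -10*cos(195) = 5.2593

(-15, -19.0089, 5.2593)


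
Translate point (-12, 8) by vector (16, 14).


Translation: (x+dx, y+dy) = (-12+16, 8+14) = (4, 22)

(4, 22)


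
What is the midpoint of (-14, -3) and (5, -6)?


Midpoint = ((-14+5)/2, (-3+-6)/2) = (-4.5, -4.5)

(-4.5, -4.5)


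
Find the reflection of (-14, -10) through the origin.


Reflection through origin: (x, y) -> (-x, -y)
(-14, -10) -> (14, 10)

(14, 10)


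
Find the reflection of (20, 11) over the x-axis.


Reflection across x-axis: (x, y) -> (x, -y)
(20, 11) -> (20, -11)

(20, -11)


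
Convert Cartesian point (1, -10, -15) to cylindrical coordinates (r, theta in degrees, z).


r = sqrt(1^2 + (-10)^2) = 10.0499
theta = atan2(-10, 1) = 275.7106 deg
z = -15

r = 10.0499, theta = 275.7106 deg, z = -15


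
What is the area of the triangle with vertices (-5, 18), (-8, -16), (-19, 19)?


Area = |x1(y2-y3) + x2(y3-y1) + x3(y1-y2)| / 2
= |-5*(-16-19) + -8*(19-18) + -19*(18--16)| / 2
= 239.5

239.5


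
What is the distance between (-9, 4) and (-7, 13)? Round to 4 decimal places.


d = sqrt((-7--9)^2 + (13-4)^2) = 9.2195

9.2195


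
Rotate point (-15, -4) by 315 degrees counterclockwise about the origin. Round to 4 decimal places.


x' = -15*cos(315) - -4*sin(315) = -13.435
y' = -15*sin(315) + -4*cos(315) = 7.7782

(-13.435, 7.7782)


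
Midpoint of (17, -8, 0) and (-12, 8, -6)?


Midpoint = ((17+-12)/2, (-8+8)/2, (0+-6)/2) = (2.5, 0, -3)

(2.5, 0, -3)


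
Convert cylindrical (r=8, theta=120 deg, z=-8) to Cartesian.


x = 8 * cos(120) = -4
y = 8 * sin(120) = 6.9282
z = -8

(-4, 6.9282, -8)


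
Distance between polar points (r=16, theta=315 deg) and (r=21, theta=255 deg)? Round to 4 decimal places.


d = sqrt(r1^2 + r2^2 - 2*r1*r2*cos(t2-t1))
d = sqrt(16^2 + 21^2 - 2*16*21*cos(255-315)) = 19

19


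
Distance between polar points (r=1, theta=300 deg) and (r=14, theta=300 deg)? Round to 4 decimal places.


d = sqrt(r1^2 + r2^2 - 2*r1*r2*cos(t2-t1))
d = sqrt(1^2 + 14^2 - 2*1*14*cos(300-300)) = 13

13


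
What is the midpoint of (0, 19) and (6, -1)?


Midpoint = ((0+6)/2, (19+-1)/2) = (3, 9)

(3, 9)


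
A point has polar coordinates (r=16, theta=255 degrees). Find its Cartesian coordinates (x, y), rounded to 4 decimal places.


x = 16 * cos(255) = -4.1411
y = 16 * sin(255) = -15.4548

(-4.1411, -15.4548)


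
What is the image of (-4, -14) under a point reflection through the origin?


Reflection through origin: (x, y) -> (-x, -y)
(-4, -14) -> (4, 14)

(4, 14)


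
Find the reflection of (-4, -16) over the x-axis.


Reflection across x-axis: (x, y) -> (x, -y)
(-4, -16) -> (-4, 16)

(-4, 16)


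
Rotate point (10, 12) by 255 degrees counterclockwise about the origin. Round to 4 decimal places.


x' = 10*cos(255) - 12*sin(255) = 9.0029
y' = 10*sin(255) + 12*cos(255) = -12.7651

(9.0029, -12.7651)


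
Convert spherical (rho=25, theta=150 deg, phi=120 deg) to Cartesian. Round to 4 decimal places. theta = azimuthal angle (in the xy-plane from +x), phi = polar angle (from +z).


x = 25 * sin(120) * cos(150) = -18.75
y = 25 * sin(120) * sin(150) = 10.8253
z = 25 * cos(120) = -12.5

(-18.75, 10.8253, -12.5)


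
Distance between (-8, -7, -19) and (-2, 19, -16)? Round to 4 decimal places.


d = sqrt((-2--8)^2 + (19--7)^2 + (-16--19)^2) = 26.8514

26.8514


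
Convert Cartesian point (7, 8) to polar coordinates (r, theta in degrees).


r = sqrt(7^2 + 8^2) = 10.6301
theta = atan2(8, 7) = 48.8141 degrees

r = 10.6301, theta = 48.8141 degrees


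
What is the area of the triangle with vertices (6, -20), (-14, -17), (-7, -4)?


Area = |x1(y2-y3) + x2(y3-y1) + x3(y1-y2)| / 2
= |6*(-17--4) + -14*(-4--20) + -7*(-20--17)| / 2
= 140.5

140.5


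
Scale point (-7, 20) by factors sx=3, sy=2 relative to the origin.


Scaling: (x*sx, y*sy) = (-7*3, 20*2) = (-21, 40)

(-21, 40)


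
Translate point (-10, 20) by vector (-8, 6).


Translation: (x+dx, y+dy) = (-10+-8, 20+6) = (-18, 26)

(-18, 26)


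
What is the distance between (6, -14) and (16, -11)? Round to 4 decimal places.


d = sqrt((16-6)^2 + (-11--14)^2) = 10.4403

10.4403


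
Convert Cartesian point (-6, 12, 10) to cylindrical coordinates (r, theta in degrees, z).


r = sqrt((-6)^2 + 12^2) = 13.4164
theta = atan2(12, -6) = 116.5651 deg
z = 10

r = 13.4164, theta = 116.5651 deg, z = 10


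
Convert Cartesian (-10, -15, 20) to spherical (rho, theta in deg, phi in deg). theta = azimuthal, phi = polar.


rho = sqrt((-10)^2 + (-15)^2 + 20^2) = 26.9258
theta = atan2(-15, -10) = 236.3099 deg
phi = acos(20/26.9258) = 42.0311 deg

rho = 26.9258, theta = 236.3099 deg, phi = 42.0311 deg


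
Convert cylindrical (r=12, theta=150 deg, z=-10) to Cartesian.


x = 12 * cos(150) = -10.3923
y = 12 * sin(150) = 6
z = -10

(-10.3923, 6, -10)


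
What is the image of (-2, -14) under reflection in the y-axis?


Reflection across y-axis: (x, y) -> (-x, y)
(-2, -14) -> (2, -14)

(2, -14)


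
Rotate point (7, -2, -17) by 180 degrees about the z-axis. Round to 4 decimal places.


x' = 7*cos(180) - -2*sin(180) = -7
y' = 7*sin(180) + -2*cos(180) = 2
z' = -17

(-7, 2, -17)


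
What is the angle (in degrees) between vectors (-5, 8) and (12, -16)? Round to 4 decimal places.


dot = -5*12 + 8*-16 = -188
|u| = 9.434, |v| = 20
cos(angle) = -0.9964
angle = 175.1355 degrees

175.1355 degrees


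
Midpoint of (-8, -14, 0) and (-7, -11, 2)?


Midpoint = ((-8+-7)/2, (-14+-11)/2, (0+2)/2) = (-7.5, -12.5, 1)

(-7.5, -12.5, 1)


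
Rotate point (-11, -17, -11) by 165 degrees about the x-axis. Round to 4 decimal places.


x' = -11
y' = -17*cos(165) - -11*sin(165) = 19.2677
z' = -17*sin(165) + -11*cos(165) = 6.2253

(-11, 19.2677, 6.2253)


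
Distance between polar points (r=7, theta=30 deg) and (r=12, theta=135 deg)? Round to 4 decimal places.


d = sqrt(r1^2 + r2^2 - 2*r1*r2*cos(t2-t1))
d = sqrt(7^2 + 12^2 - 2*7*12*cos(135-30)) = 15.378

15.378


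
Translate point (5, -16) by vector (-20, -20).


Translation: (x+dx, y+dy) = (5+-20, -16+-20) = (-15, -36)

(-15, -36)


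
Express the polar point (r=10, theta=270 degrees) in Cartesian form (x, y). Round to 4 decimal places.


x = 10 * cos(270) = 0
y = 10 * sin(270) = -10

(0, -10)


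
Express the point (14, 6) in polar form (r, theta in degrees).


r = sqrt(14^2 + 6^2) = 15.2315
theta = atan2(6, 14) = 23.1986 degrees

r = 15.2315, theta = 23.1986 degrees


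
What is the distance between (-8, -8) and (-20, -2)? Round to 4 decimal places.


d = sqrt((-20--8)^2 + (-2--8)^2) = 13.4164

13.4164


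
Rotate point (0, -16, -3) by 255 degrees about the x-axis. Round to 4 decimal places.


x' = 0
y' = -16*cos(255) - -3*sin(255) = 1.2433
z' = -16*sin(255) + -3*cos(255) = 16.2313

(0, 1.2433, 16.2313)


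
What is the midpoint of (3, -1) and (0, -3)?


Midpoint = ((3+0)/2, (-1+-3)/2) = (1.5, -2)

(1.5, -2)


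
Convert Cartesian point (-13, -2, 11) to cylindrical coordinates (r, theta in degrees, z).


r = sqrt((-13)^2 + (-2)^2) = 13.1529
theta = atan2(-2, -13) = 188.7462 deg
z = 11

r = 13.1529, theta = 188.7462 deg, z = 11


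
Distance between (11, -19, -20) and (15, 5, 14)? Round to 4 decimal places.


d = sqrt((15-11)^2 + (5--19)^2 + (14--20)^2) = 41.8091

41.8091


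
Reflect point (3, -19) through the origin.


Reflection through origin: (x, y) -> (-x, -y)
(3, -19) -> (-3, 19)

(-3, 19)


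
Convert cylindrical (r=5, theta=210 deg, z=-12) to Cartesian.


x = 5 * cos(210) = -4.3301
y = 5 * sin(210) = -2.5
z = -12

(-4.3301, -2.5, -12)


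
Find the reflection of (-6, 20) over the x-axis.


Reflection across x-axis: (x, y) -> (x, -y)
(-6, 20) -> (-6, -20)

(-6, -20)


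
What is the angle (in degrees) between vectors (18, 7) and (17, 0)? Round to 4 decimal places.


dot = 18*17 + 7*0 = 306
|u| = 19.3132, |v| = 17
cos(angle) = 0.932
angle = 21.2505 degrees

21.2505 degrees


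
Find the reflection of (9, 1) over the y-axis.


Reflection across y-axis: (x, y) -> (-x, y)
(9, 1) -> (-9, 1)

(-9, 1)


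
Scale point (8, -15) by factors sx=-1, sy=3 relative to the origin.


Scaling: (x*sx, y*sy) = (8*-1, -15*3) = (-8, -45)

(-8, -45)


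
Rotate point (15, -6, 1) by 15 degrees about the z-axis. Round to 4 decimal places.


x' = 15*cos(15) - -6*sin(15) = 16.0418
y' = 15*sin(15) + -6*cos(15) = -1.9133
z' = 1

(16.0418, -1.9133, 1)


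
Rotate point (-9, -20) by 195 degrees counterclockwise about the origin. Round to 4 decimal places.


x' = -9*cos(195) - -20*sin(195) = 3.517
y' = -9*sin(195) + -20*cos(195) = 21.6479

(3.517, 21.6479)


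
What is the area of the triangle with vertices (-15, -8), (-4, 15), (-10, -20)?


Area = |x1(y2-y3) + x2(y3-y1) + x3(y1-y2)| / 2
= |-15*(15--20) + -4*(-20--8) + -10*(-8-15)| / 2
= 123.5

123.5


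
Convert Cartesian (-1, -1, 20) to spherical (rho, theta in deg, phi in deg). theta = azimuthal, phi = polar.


rho = sqrt((-1)^2 + (-1)^2 + 20^2) = 20.0499
theta = atan2(-1, -1) = 225 deg
phi = acos(20/20.0499) = 4.0447 deg

rho = 20.0499, theta = 225 deg, phi = 4.0447 deg


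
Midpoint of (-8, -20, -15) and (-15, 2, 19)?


Midpoint = ((-8+-15)/2, (-20+2)/2, (-15+19)/2) = (-11.5, -9, 2)

(-11.5, -9, 2)


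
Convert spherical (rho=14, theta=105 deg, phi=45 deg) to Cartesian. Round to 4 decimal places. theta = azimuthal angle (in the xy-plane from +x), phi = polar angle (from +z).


x = 14 * sin(45) * cos(105) = -2.5622
y = 14 * sin(45) * sin(105) = 9.5622
z = 14 * cos(45) = 9.8995

(-2.5622, 9.5622, 9.8995)


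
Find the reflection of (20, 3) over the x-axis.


Reflection across x-axis: (x, y) -> (x, -y)
(20, 3) -> (20, -3)

(20, -3)


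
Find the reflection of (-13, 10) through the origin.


Reflection through origin: (x, y) -> (-x, -y)
(-13, 10) -> (13, -10)

(13, -10)


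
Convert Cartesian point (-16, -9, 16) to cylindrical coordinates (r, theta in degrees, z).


r = sqrt((-16)^2 + (-9)^2) = 18.3576
theta = atan2(-9, -16) = 209.3578 deg
z = 16

r = 18.3576, theta = 209.3578 deg, z = 16


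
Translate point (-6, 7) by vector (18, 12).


Translation: (x+dx, y+dy) = (-6+18, 7+12) = (12, 19)

(12, 19)


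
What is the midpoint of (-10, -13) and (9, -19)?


Midpoint = ((-10+9)/2, (-13+-19)/2) = (-0.5, -16)

(-0.5, -16)


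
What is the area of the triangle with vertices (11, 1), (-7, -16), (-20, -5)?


Area = |x1(y2-y3) + x2(y3-y1) + x3(y1-y2)| / 2
= |11*(-16--5) + -7*(-5-1) + -20*(1--16)| / 2
= 209.5

209.5


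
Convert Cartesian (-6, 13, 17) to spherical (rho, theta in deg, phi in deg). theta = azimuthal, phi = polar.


rho = sqrt((-6)^2 + 13^2 + 17^2) = 22.2261
theta = atan2(13, -6) = 114.7751 deg
phi = acos(17/22.2261) = 40.1049 deg

rho = 22.2261, theta = 114.7751 deg, phi = 40.1049 deg


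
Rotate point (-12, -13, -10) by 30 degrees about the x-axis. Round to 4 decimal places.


x' = -12
y' = -13*cos(30) - -10*sin(30) = -6.2583
z' = -13*sin(30) + -10*cos(30) = -15.1603

(-12, -6.2583, -15.1603)


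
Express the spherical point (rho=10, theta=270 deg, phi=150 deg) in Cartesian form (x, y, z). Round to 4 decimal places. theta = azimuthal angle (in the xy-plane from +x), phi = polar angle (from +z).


x = 10 * sin(150) * cos(270) = 0
y = 10 * sin(150) * sin(270) = -5
z = 10 * cos(150) = -8.6603

(0, -5, -8.6603)


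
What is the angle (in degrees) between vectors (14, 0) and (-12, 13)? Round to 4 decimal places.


dot = 14*-12 + 0*13 = -168
|u| = 14, |v| = 17.6918
cos(angle) = -0.6783
angle = 132.7094 degrees

132.7094 degrees


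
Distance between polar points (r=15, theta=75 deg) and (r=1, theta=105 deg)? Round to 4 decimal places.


d = sqrt(r1^2 + r2^2 - 2*r1*r2*cos(t2-t1))
d = sqrt(15^2 + 1^2 - 2*15*1*cos(105-75)) = 14.1428

14.1428


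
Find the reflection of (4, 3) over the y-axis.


Reflection across y-axis: (x, y) -> (-x, y)
(4, 3) -> (-4, 3)

(-4, 3)


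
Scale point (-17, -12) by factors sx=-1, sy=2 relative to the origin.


Scaling: (x*sx, y*sy) = (-17*-1, -12*2) = (17, -24)

(17, -24)


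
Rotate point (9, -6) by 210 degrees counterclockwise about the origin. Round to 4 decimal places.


x' = 9*cos(210) - -6*sin(210) = -10.7942
y' = 9*sin(210) + -6*cos(210) = 0.6962

(-10.7942, 0.6962)


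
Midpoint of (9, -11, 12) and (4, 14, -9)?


Midpoint = ((9+4)/2, (-11+14)/2, (12+-9)/2) = (6.5, 1.5, 1.5)

(6.5, 1.5, 1.5)


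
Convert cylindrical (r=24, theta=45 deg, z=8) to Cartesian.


x = 24 * cos(45) = 16.9706
y = 24 * sin(45) = 16.9706
z = 8

(16.9706, 16.9706, 8)


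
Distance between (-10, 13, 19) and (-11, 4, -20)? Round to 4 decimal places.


d = sqrt((-11--10)^2 + (4-13)^2 + (-20-19)^2) = 40.0375

40.0375


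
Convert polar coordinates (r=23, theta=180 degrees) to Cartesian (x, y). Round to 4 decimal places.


x = 23 * cos(180) = -23
y = 23 * sin(180) = 0

(-23, 0)


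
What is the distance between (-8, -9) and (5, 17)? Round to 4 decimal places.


d = sqrt((5--8)^2 + (17--9)^2) = 29.0689

29.0689


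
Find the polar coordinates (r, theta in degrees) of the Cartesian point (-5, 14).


r = sqrt((-5)^2 + 14^2) = 14.8661
theta = atan2(14, -5) = 109.6538 degrees

r = 14.8661, theta = 109.6538 degrees


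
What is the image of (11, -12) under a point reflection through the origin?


Reflection through origin: (x, y) -> (-x, -y)
(11, -12) -> (-11, 12)

(-11, 12)


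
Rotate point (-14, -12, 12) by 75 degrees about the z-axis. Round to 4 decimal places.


x' = -14*cos(75) - -12*sin(75) = 7.9676
y' = -14*sin(75) + -12*cos(75) = -16.6288
z' = 12

(7.9676, -16.6288, 12)


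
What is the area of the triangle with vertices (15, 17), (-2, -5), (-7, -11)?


Area = |x1(y2-y3) + x2(y3-y1) + x3(y1-y2)| / 2
= |15*(-5--11) + -2*(-11-17) + -7*(17--5)| / 2
= 4

4


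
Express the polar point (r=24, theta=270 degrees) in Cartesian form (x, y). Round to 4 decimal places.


x = 24 * cos(270) = 0
y = 24 * sin(270) = -24

(0, -24)


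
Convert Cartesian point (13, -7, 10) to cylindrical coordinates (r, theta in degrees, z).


r = sqrt(13^2 + (-7)^2) = 14.7648
theta = atan2(-7, 13) = 331.6992 deg
z = 10

r = 14.7648, theta = 331.6992 deg, z = 10


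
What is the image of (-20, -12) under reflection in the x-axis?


Reflection across x-axis: (x, y) -> (x, -y)
(-20, -12) -> (-20, 12)

(-20, 12)


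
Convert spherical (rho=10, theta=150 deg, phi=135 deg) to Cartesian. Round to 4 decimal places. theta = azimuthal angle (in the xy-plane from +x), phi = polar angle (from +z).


x = 10 * sin(135) * cos(150) = -6.1237
y = 10 * sin(135) * sin(150) = 3.5355
z = 10 * cos(135) = -7.0711

(-6.1237, 3.5355, -7.0711)


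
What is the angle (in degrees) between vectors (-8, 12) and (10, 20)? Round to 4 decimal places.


dot = -8*10 + 12*20 = 160
|u| = 14.4222, |v| = 22.3607
cos(angle) = 0.4961
angle = 60.2551 degrees

60.2551 degrees


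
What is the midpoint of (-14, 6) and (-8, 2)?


Midpoint = ((-14+-8)/2, (6+2)/2) = (-11, 4)

(-11, 4)


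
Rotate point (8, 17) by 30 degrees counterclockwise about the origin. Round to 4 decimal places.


x' = 8*cos(30) - 17*sin(30) = -1.5718
y' = 8*sin(30) + 17*cos(30) = 18.7224

(-1.5718, 18.7224)


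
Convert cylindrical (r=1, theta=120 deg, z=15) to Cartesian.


x = 1 * cos(120) = -0.5
y = 1 * sin(120) = 0.866
z = 15

(-0.5, 0.866, 15)


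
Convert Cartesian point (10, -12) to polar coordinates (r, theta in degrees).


r = sqrt(10^2 + (-12)^2) = 15.6205
theta = atan2(-12, 10) = 309.8056 degrees

r = 15.6205, theta = 309.8056 degrees


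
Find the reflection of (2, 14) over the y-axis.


Reflection across y-axis: (x, y) -> (-x, y)
(2, 14) -> (-2, 14)

(-2, 14)


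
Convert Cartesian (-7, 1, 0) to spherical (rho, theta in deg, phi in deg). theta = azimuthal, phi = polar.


rho = sqrt((-7)^2 + 1^2 + 0^2) = 7.0711
theta = atan2(1, -7) = 171.8699 deg
phi = acos(0/7.0711) = 90 deg

rho = 7.0711, theta = 171.8699 deg, phi = 90 deg


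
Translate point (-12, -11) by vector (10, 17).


Translation: (x+dx, y+dy) = (-12+10, -11+17) = (-2, 6)

(-2, 6)


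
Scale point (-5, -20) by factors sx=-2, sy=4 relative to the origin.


Scaling: (x*sx, y*sy) = (-5*-2, -20*4) = (10, -80)

(10, -80)


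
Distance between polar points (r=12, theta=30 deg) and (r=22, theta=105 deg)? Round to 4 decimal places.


d = sqrt(r1^2 + r2^2 - 2*r1*r2*cos(t2-t1))
d = sqrt(12^2 + 22^2 - 2*12*22*cos(105-30)) = 22.1663

22.1663


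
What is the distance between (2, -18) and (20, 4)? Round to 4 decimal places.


d = sqrt((20-2)^2 + (4--18)^2) = 28.4253

28.4253


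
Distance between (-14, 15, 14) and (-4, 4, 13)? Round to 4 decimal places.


d = sqrt((-4--14)^2 + (4-15)^2 + (13-14)^2) = 14.8997

14.8997


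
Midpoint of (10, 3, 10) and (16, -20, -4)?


Midpoint = ((10+16)/2, (3+-20)/2, (10+-4)/2) = (13, -8.5, 3)

(13, -8.5, 3)


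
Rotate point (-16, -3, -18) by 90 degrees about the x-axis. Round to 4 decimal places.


x' = -16
y' = -3*cos(90) - -18*sin(90) = 18
z' = -3*sin(90) + -18*cos(90) = -3

(-16, 18, -3)


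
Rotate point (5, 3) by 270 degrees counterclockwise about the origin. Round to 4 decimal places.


x' = 5*cos(270) - 3*sin(270) = 3
y' = 5*sin(270) + 3*cos(270) = -5

(3, -5)


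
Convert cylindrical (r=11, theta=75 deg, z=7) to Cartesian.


x = 11 * cos(75) = 2.847
y = 11 * sin(75) = 10.6252
z = 7

(2.847, 10.6252, 7)


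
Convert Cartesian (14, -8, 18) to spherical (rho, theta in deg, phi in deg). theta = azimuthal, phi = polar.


rho = sqrt(14^2 + (-8)^2 + 18^2) = 24.1661
theta = atan2(-8, 14) = 330.2551 deg
phi = acos(18/24.1661) = 41.8542 deg

rho = 24.1661, theta = 330.2551 deg, phi = 41.8542 deg


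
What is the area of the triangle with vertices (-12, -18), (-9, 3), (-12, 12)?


Area = |x1(y2-y3) + x2(y3-y1) + x3(y1-y2)| / 2
= |-12*(3-12) + -9*(12--18) + -12*(-18-3)| / 2
= 45

45


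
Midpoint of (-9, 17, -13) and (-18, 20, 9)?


Midpoint = ((-9+-18)/2, (17+20)/2, (-13+9)/2) = (-13.5, 18.5, -2)

(-13.5, 18.5, -2)


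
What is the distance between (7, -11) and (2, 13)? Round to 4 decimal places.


d = sqrt((2-7)^2 + (13--11)^2) = 24.5153

24.5153


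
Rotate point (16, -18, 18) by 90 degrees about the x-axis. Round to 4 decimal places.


x' = 16
y' = -18*cos(90) - 18*sin(90) = -18
z' = -18*sin(90) + 18*cos(90) = -18

(16, -18, -18)


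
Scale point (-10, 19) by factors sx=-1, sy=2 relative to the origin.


Scaling: (x*sx, y*sy) = (-10*-1, 19*2) = (10, 38)

(10, 38)


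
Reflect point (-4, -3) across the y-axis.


Reflection across y-axis: (x, y) -> (-x, y)
(-4, -3) -> (4, -3)

(4, -3)


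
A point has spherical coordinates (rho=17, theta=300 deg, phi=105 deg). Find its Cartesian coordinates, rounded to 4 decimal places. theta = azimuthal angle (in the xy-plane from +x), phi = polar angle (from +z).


x = 17 * sin(105) * cos(300) = 8.2104
y = 17 * sin(105) * sin(300) = -14.2208
z = 17 * cos(105) = -4.3999

(8.2104, -14.2208, -4.3999)


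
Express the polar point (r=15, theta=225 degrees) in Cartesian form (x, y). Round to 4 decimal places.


x = 15 * cos(225) = -10.6066
y = 15 * sin(225) = -10.6066

(-10.6066, -10.6066)


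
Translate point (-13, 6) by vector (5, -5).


Translation: (x+dx, y+dy) = (-13+5, 6+-5) = (-8, 1)

(-8, 1)


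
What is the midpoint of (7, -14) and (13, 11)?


Midpoint = ((7+13)/2, (-14+11)/2) = (10, -1.5)

(10, -1.5)


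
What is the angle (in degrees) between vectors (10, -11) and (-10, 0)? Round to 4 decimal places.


dot = 10*-10 + -11*0 = -100
|u| = 14.8661, |v| = 10
cos(angle) = -0.6727
angle = 132.2737 degrees

132.2737 degrees


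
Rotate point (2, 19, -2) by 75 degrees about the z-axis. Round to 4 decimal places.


x' = 2*cos(75) - 19*sin(75) = -17.835
y' = 2*sin(75) + 19*cos(75) = 6.8494
z' = -2

(-17.835, 6.8494, -2)


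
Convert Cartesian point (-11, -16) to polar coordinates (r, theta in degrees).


r = sqrt((-11)^2 + (-16)^2) = 19.4165
theta = atan2(-16, -11) = 235.4915 degrees

r = 19.4165, theta = 235.4915 degrees


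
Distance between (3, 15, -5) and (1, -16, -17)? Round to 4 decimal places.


d = sqrt((1-3)^2 + (-16-15)^2 + (-17--5)^2) = 33.3017

33.3017


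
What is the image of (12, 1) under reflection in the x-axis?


Reflection across x-axis: (x, y) -> (x, -y)
(12, 1) -> (12, -1)

(12, -1)


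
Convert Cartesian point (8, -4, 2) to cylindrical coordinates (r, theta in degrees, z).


r = sqrt(8^2 + (-4)^2) = 8.9443
theta = atan2(-4, 8) = 333.4349 deg
z = 2

r = 8.9443, theta = 333.4349 deg, z = 2


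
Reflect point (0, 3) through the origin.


Reflection through origin: (x, y) -> (-x, -y)
(0, 3) -> (0, -3)

(0, -3)


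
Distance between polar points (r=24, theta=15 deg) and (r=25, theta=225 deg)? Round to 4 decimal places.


d = sqrt(r1^2 + r2^2 - 2*r1*r2*cos(t2-t1))
d = sqrt(24^2 + 25^2 - 2*24*25*cos(225-15)) = 47.3311

47.3311


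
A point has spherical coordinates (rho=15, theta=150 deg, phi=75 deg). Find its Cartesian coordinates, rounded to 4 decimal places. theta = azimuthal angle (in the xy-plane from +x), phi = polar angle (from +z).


x = 15 * sin(75) * cos(150) = -12.5477
y = 15 * sin(75) * sin(150) = 7.2444
z = 15 * cos(75) = 3.8823

(-12.5477, 7.2444, 3.8823)


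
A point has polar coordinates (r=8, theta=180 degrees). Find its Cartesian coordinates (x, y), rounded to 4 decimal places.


x = 8 * cos(180) = -8
y = 8 * sin(180) = 0

(-8, 0)


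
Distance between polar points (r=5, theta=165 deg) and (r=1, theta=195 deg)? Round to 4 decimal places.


d = sqrt(r1^2 + r2^2 - 2*r1*r2*cos(t2-t1))
d = sqrt(5^2 + 1^2 - 2*5*1*cos(195-165)) = 4.1641

4.1641


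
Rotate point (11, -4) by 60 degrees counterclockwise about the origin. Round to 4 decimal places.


x' = 11*cos(60) - -4*sin(60) = 8.9641
y' = 11*sin(60) + -4*cos(60) = 7.5263

(8.9641, 7.5263)


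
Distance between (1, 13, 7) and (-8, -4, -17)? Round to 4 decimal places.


d = sqrt((-8-1)^2 + (-4-13)^2 + (-17-7)^2) = 30.7571

30.7571


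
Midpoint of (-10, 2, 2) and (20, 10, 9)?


Midpoint = ((-10+20)/2, (2+10)/2, (2+9)/2) = (5, 6, 5.5)

(5, 6, 5.5)


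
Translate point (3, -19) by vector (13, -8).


Translation: (x+dx, y+dy) = (3+13, -19+-8) = (16, -27)

(16, -27)


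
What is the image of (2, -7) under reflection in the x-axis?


Reflection across x-axis: (x, y) -> (x, -y)
(2, -7) -> (2, 7)

(2, 7)


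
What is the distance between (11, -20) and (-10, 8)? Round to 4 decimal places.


d = sqrt((-10-11)^2 + (8--20)^2) = 35

35


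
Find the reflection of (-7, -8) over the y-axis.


Reflection across y-axis: (x, y) -> (-x, y)
(-7, -8) -> (7, -8)

(7, -8)


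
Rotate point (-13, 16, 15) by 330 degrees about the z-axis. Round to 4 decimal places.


x' = -13*cos(330) - 16*sin(330) = -3.2583
y' = -13*sin(330) + 16*cos(330) = 20.3564
z' = 15

(-3.2583, 20.3564, 15)


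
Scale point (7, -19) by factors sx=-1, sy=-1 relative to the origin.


Scaling: (x*sx, y*sy) = (7*-1, -19*-1) = (-7, 19)

(-7, 19)


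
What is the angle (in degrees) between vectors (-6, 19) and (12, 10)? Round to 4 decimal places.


dot = -6*12 + 19*10 = 118
|u| = 19.9249, |v| = 15.6205
cos(angle) = 0.3791
angle = 67.72 degrees

67.72 degrees


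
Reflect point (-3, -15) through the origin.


Reflection through origin: (x, y) -> (-x, -y)
(-3, -15) -> (3, 15)

(3, 15)


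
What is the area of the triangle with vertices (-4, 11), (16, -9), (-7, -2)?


Area = |x1(y2-y3) + x2(y3-y1) + x3(y1-y2)| / 2
= |-4*(-9--2) + 16*(-2-11) + -7*(11--9)| / 2
= 160

160


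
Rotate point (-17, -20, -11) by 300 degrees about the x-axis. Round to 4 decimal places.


x' = -17
y' = -20*cos(300) - -11*sin(300) = -19.5263
z' = -20*sin(300) + -11*cos(300) = 11.8205

(-17, -19.5263, 11.8205)


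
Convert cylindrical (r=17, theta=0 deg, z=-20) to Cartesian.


x = 17 * cos(0) = 17
y = 17 * sin(0) = 0
z = -20

(17, 0, -20)


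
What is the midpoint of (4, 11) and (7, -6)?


Midpoint = ((4+7)/2, (11+-6)/2) = (5.5, 2.5)

(5.5, 2.5)


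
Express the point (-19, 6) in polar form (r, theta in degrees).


r = sqrt((-19)^2 + 6^2) = 19.9249
theta = atan2(6, -19) = 162.4744 degrees

r = 19.9249, theta = 162.4744 degrees


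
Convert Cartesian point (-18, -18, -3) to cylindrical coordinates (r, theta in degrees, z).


r = sqrt((-18)^2 + (-18)^2) = 25.4558
theta = atan2(-18, -18) = 225 deg
z = -3

r = 25.4558, theta = 225 deg, z = -3


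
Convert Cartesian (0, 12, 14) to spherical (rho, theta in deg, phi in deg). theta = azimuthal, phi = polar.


rho = sqrt(0^2 + 12^2 + 14^2) = 18.4391
theta = atan2(12, 0) = 90 deg
phi = acos(14/18.4391) = 40.6013 deg

rho = 18.4391, theta = 90 deg, phi = 40.6013 deg


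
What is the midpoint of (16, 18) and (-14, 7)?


Midpoint = ((16+-14)/2, (18+7)/2) = (1, 12.5)

(1, 12.5)


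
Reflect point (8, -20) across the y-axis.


Reflection across y-axis: (x, y) -> (-x, y)
(8, -20) -> (-8, -20)

(-8, -20)


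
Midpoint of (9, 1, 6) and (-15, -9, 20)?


Midpoint = ((9+-15)/2, (1+-9)/2, (6+20)/2) = (-3, -4, 13)

(-3, -4, 13)


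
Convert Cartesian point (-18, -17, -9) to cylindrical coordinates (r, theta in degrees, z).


r = sqrt((-18)^2 + (-17)^2) = 24.7588
theta = atan2(-17, -18) = 223.3634 deg
z = -9

r = 24.7588, theta = 223.3634 deg, z = -9


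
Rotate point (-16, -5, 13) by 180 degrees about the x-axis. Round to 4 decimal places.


x' = -16
y' = -5*cos(180) - 13*sin(180) = 5
z' = -5*sin(180) + 13*cos(180) = -13

(-16, 5, -13)


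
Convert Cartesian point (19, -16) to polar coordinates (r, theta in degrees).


r = sqrt(19^2 + (-16)^2) = 24.8395
theta = atan2(-16, 19) = 319.8991 degrees

r = 24.8395, theta = 319.8991 degrees
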